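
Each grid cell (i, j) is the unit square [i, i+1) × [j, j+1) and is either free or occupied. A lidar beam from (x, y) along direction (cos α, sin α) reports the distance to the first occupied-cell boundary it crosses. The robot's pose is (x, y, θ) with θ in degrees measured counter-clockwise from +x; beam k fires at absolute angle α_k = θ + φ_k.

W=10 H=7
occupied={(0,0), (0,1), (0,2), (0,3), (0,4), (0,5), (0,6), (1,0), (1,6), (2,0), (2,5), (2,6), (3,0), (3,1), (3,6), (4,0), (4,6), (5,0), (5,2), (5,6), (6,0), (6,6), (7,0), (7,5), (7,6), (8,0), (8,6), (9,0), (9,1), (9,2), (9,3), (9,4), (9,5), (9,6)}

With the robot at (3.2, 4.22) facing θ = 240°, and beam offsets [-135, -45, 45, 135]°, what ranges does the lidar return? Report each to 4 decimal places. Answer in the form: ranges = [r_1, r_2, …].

beam 1: φ=-135°, α=105°
  cosα=-0.2588 sinα=0.9659 | (3,4) | tMaxX 0.7727 tMaxY 0.8075 | tΔX 3.8637 tΔY 1.0353
    t=0.7727 [x] (2,4)
    t=0.8075 [y] (2,5) — stop
  → r_1 = 0.8075
beam 2: φ=-45°, α=195°
  cosα=-0.9659 sinα=-0.2588 | (3,4) | tMaxX 0.2071 tMaxY 0.8500 | tΔX 1.0353 tΔY 3.8637
    t=0.2071 [x] (2,4)
    t=0.8500 [y] (2,3)
    t=1.2423 [x] (1,3)
    t=2.2776 [x] (0,3) — stop
  → r_2 = 2.2776
beam 3: φ=45°, α=285°
  cosα=0.2588 sinα=-0.9659 | (3,4) | tMaxX 3.0910 tMaxY 0.2278 | tΔX 3.8637 tΔY 1.0353
    t=0.2278 [y] (3,3)
    t=1.2630 [y] (3,2)
    t=2.2983 [y] (3,1) — stop
  → r_3 = 2.2983
beam 4: φ=135°, α=15°
  cosα=0.9659 sinα=0.2588 | (3,4) | tMaxX 0.8282 tMaxY 3.0137 | tΔX 1.0353 tΔY 3.8637
    t=0.8282 [x] (4,4)
    t=1.8635 [x] (5,4)
    t=2.8988 [x] (6,4)
    t=3.0137 [y] (6,5)
    t=3.9340 [x] (7,5) — stop
  → r_4 = 3.9340

ranges = [0.8075, 2.2776, 2.2983, 3.9340]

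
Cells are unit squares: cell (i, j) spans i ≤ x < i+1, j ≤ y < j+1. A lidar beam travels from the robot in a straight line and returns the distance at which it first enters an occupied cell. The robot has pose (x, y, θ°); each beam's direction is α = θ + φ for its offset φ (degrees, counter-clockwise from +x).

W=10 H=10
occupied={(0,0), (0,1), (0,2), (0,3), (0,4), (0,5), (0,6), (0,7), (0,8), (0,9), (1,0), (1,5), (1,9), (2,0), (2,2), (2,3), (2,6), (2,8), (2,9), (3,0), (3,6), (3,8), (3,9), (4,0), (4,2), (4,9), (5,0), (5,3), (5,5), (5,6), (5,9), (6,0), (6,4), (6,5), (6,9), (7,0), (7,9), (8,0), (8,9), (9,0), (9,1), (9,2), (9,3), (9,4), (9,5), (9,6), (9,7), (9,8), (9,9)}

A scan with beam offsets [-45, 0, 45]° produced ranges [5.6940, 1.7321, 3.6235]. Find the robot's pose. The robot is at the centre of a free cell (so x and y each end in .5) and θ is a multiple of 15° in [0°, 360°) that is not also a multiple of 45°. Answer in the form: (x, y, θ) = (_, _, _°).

(x, y, θ) = (8.5, 3.5, 150°)

Enumerate (i+0.5, j+0.5, θ) over the 51 free cells and 16 admissible headings. For each, cast all 3 beams and compare to the given ranges.
  (4.5, 1.5, 345°): beam 1 = 0.5774 ≠ 5.6940 ✗
  (6.5, 3.5, 150°): beam 1 = 0.5176 ≠ 5.6940 ✗
  (5.5, 4.5, 210°): beam 1 = 3.6235 ≠ 5.6940 ✗
  (3.5, 3.5, 30°): beam 1 = 1.5529 ≠ 5.6940 ✗
  …
  (8.5, 3.5, 150°): r_1=5.6940, r_2=1.7321, r_3=3.6235 — all match ✓
No second candidate reproduces the full scan.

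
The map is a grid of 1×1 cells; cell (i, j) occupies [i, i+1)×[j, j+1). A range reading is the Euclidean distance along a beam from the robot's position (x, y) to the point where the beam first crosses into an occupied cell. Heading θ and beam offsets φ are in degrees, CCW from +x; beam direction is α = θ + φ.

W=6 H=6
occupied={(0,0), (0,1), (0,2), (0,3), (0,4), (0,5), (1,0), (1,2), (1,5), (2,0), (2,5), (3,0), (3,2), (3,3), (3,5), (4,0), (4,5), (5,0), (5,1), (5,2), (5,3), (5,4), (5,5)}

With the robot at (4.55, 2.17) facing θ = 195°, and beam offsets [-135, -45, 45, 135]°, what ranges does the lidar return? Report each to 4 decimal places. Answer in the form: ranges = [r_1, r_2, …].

beam 1: φ=-135°, α=60°
  dir = (cos 60°, sin 60°) = (0.5000, 0.8660); from cell (4,2)
  next x-line at t=0.9000, next y-line at t=0.9584; Δt_x=2.0000, Δt_y=1.1547
    x: enter (5,2) at t=0.9000 ← occupied
  → r_1 = 0.9000
beam 2: φ=-45°, α=150°
  dir = (cos 150°, sin 150°) = (-0.8660, 0.5000); from cell (4,2)
  next x-line at t=0.6351, next y-line at t=1.6600; Δt_x=1.1547, Δt_y=2.0000
    x: enter (3,2) at t=0.6351 ← occupied
  → r_2 = 0.6351
beam 3: φ=45°, α=240°
  dir = (cos 240°, sin 240°) = (-0.5000, -0.8660); from cell (4,2)
  next x-line at t=1.1000, next y-line at t=0.1963; Δt_x=2.0000, Δt_y=1.1547
    y: enter (4,1) at t=0.1963
    x: enter (3,1) at t=1.1000
    y: enter (3,0) at t=1.3510 ← occupied
  → r_3 = 1.3510
beam 4: φ=135°, α=330°
  dir = (cos 330°, sin 330°) = (0.8660, -0.5000); from cell (4,2)
  next x-line at t=0.5196, next y-line at t=0.3400; Δt_x=1.1547, Δt_y=2.0000
    y: enter (4,1) at t=0.3400
    x: enter (5,1) at t=0.5196 ← occupied
  → r_4 = 0.5196

ranges = [0.9000, 0.6351, 1.3510, 0.5196]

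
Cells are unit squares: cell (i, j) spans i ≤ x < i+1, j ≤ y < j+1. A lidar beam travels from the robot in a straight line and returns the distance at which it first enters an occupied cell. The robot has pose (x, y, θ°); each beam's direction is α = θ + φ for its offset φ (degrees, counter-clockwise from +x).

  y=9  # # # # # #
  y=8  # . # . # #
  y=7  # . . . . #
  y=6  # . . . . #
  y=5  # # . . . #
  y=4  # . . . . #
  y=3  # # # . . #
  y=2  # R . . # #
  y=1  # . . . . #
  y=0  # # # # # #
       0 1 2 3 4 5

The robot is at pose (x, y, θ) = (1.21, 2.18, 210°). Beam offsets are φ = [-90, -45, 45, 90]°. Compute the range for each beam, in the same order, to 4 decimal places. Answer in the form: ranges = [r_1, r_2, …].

beam 1: φ=-90°, α=120°
  d=(-0.5000,0.8660)  start (1,2)  tX=0.4200 tY=0.9469  stride 1/|dx|=2.0000 1/|dy|=1.1547
    cross x-line → (0,2), t=0.4200 (wall)
  → r_1 = 0.4200
beam 2: φ=-45°, α=165°
  d=(-0.9659,0.2588)  start (1,2)  tX=0.2174 tY=3.1682  stride 1/|dx|=1.0353 1/|dy|=3.8637
    cross x-line → (0,2), t=0.2174 (wall)
  → r_2 = 0.2174
beam 3: φ=45°, α=255°
  d=(-0.2588,-0.9659)  start (1,2)  tX=0.8114 tY=0.1863  stride 1/|dx|=3.8637 1/|dy|=1.0353
    cross y-line → (1,1), t=0.1863
    cross x-line → (0,1), t=0.8114 (wall)
  → r_3 = 0.8114
beam 4: φ=90°, α=300°
  d=(0.5000,-0.8660)  start (1,2)  tX=1.5800 tY=0.2078  stride 1/|dx|=2.0000 1/|dy|=1.1547
    cross y-line → (1,1), t=0.2078
    cross y-line → (1,0), t=1.3625 (wall)
  → r_4 = 1.3625

ranges = [0.4200, 0.2174, 0.8114, 1.3625]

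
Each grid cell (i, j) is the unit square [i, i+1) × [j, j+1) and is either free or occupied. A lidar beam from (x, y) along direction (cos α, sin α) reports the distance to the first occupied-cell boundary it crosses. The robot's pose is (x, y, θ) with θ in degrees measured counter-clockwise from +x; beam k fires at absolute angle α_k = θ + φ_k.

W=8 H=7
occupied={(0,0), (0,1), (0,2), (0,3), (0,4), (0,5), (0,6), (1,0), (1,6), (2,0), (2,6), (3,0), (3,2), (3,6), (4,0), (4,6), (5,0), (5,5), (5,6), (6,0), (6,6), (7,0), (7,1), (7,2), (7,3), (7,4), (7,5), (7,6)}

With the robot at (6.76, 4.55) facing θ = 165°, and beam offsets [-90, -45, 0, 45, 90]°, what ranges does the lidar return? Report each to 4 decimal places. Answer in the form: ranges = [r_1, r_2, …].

ranges = [0.9273, 1.5200, 1.7387, 3.1870, 3.6752]

beam 1: φ=-90°, α=75°
  dir = (cos 75°, sin 75°) = (0.2588, 0.9659); from cell (6,4)
  next x-line at t=0.9273, next y-line at t=0.4659; Δt_x=3.8637, Δt_y=1.0353
    y: enter (6,5) at t=0.4659
    x: enter (7,5) at t=0.9273 ← occupied
  → r_1 = 0.9273
beam 2: φ=-45°, α=120°
  dir = (cos 120°, sin 120°) = (-0.5000, 0.8660); from cell (6,4)
  next x-line at t=1.5200, next y-line at t=0.5196; Δt_x=2.0000, Δt_y=1.1547
    y: enter (6,5) at t=0.5196
    x: enter (5,5) at t=1.5200 ← occupied
  → r_2 = 1.5200
beam 3: φ=0°, α=165°
  dir = (cos 165°, sin 165°) = (-0.9659, 0.2588); from cell (6,4)
  next x-line at t=0.7868, next y-line at t=1.7387; Δt_x=1.0353, Δt_y=3.8637
    x: enter (5,4) at t=0.7868
    y: enter (5,5) at t=1.7387 ← occupied
  → r_3 = 1.7387
beam 4: φ=45°, α=210°
  dir = (cos 210°, sin 210°) = (-0.8660, -0.5000); from cell (6,4)
  next x-line at t=0.8776, next y-line at t=1.1000; Δt_x=1.1547, Δt_y=2.0000
    x: enter (5,4) at t=0.8776
    y: enter (5,3) at t=1.1000
    x: enter (4,3) at t=2.0323
    y: enter (4,2) at t=3.1000
    x: enter (3,2) at t=3.1870 ← occupied
  → r_4 = 3.1870
beam 5: φ=90°, α=255°
  dir = (cos 255°, sin 255°) = (-0.2588, -0.9659); from cell (6,4)
  next x-line at t=2.9364, next y-line at t=0.5694; Δt_x=3.8637, Δt_y=1.0353
    y: enter (6,3) at t=0.5694
    y: enter (6,2) at t=1.6047
    y: enter (6,1) at t=2.6400
    x: enter (5,1) at t=2.9364
    y: enter (5,0) at t=3.6752 ← occupied
  → r_5 = 3.6752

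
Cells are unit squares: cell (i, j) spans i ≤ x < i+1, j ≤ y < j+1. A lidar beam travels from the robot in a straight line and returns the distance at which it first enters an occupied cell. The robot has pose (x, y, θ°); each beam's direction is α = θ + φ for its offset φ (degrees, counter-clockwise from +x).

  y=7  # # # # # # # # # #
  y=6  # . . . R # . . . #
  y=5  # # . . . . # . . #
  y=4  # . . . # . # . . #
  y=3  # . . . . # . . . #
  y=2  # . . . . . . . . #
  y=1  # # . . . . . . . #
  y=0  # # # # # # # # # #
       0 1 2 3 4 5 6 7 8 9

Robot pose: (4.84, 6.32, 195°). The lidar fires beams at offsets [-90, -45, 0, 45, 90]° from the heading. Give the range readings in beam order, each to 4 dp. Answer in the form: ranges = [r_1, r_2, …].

ranges = [0.7040, 1.3600, 2.9402, 1.5242, 2.4018]

beam 1: φ=-90°, α=105°
  cosα=-0.2588 sinα=0.9659 | (4,6) | tMaxX 3.2455 tMaxY 0.7040 | tΔX 3.8637 tΔY 1.0353
    t=0.7040 [y] (4,7) — stop
  → r_1 = 0.7040
beam 2: φ=-45°, α=150°
  cosα=-0.8660 sinα=0.5000 | (4,6) | tMaxX 0.9699 tMaxY 1.3600 | tΔX 1.1547 tΔY 2.0000
    t=0.9699 [x] (3,6)
    t=1.3600 [y] (3,7) — stop
  → r_2 = 1.3600
beam 3: φ=0°, α=195°
  cosα=-0.9659 sinα=-0.2588 | (4,6) | tMaxX 0.8696 tMaxY 1.2364 | tΔX 1.0353 tΔY 3.8637
    t=0.8696 [x] (3,6)
    t=1.2364 [y] (3,5)
    t=1.9049 [x] (2,5)
    t=2.9402 [x] (1,5) — stop
  → r_3 = 2.9402
beam 4: φ=45°, α=240°
  cosα=-0.5000 sinα=-0.8660 | (4,6) | tMaxX 1.6800 tMaxY 0.3695 | tΔX 2.0000 tΔY 1.1547
    t=0.3695 [y] (4,5)
    t=1.5242 [y] (4,4) — stop
  → r_4 = 1.5242
beam 5: φ=90°, α=285°
  cosα=0.2588 sinα=-0.9659 | (4,6) | tMaxX 0.6182 tMaxY 0.3313 | tΔX 3.8637 tΔY 1.0353
    t=0.3313 [y] (4,5)
    t=0.6182 [x] (5,5)
    t=1.3666 [y] (5,4)
    t=2.4018 [y] (5,3) — stop
  → r_5 = 2.4018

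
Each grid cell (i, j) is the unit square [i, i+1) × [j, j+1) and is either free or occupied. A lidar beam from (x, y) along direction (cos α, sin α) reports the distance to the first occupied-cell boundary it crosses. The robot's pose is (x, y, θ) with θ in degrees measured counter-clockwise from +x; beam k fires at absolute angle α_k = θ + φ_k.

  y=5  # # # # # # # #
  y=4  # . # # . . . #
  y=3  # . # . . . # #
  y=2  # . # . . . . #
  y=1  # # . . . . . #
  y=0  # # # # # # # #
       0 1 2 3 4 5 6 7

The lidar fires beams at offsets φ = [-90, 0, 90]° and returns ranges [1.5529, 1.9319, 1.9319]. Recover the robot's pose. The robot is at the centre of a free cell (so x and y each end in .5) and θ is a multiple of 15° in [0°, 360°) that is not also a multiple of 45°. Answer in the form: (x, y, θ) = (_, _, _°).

(x, y, θ) = (4.5, 2.5, 15°)

The pose lattice has 18·16 = 288 candidates. Test each by forward raycasting.
  (5.5, 4.5, 150°): beam 1 = 0.5774 ≠ 1.5529 ✗
  (3.5, 1.5, 15°): beam 1 = 0.5176 ≠ 1.5529 ✗
  (3.5, 3.5, 240°): beam 1 = 0.5774 ≠ 1.5529 ✗
  (5.5, 2.5, 105°): beam 2 = 2.5882 ≠ 1.9319 ✗
  …
  (4.5, 2.5, 15°): r_1=1.5529, r_2=1.9319, r_3=1.9319 — all match ✓
Only this pose fits every beam.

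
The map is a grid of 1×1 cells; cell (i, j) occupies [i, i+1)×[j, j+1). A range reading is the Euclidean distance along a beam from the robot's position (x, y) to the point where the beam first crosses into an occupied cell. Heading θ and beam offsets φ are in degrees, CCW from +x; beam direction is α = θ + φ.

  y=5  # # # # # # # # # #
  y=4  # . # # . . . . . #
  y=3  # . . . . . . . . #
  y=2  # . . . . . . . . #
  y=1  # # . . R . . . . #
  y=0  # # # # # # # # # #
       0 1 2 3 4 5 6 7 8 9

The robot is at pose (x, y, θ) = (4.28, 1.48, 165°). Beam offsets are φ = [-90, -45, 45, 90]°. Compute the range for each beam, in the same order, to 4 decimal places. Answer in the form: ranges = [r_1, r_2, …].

beam 1: φ=-90°, α=75°
  dir = (cos 75°, sin 75°) = (0.2588, 0.9659); from cell (4,1)
  next x-line at t=2.7819, next y-line at t=0.5383; Δt_x=3.8637, Δt_y=1.0353
    y: enter (4,2) at t=0.5383
    y: enter (4,3) at t=1.5736
    y: enter (4,4) at t=2.6089
    x: enter (5,4) at t=2.7819
    y: enter (5,5) at t=3.6442 ← occupied
  → r_1 = 3.6442
beam 2: φ=-45°, α=120°
  dir = (cos 120°, sin 120°) = (-0.5000, 0.8660); from cell (4,1)
  next x-line at t=0.5600, next y-line at t=0.6004; Δt_x=2.0000, Δt_y=1.1547
    x: enter (3,1) at t=0.5600
    y: enter (3,2) at t=0.6004
    y: enter (3,3) at t=1.7551
    x: enter (2,3) at t=2.5600
    y: enter (2,4) at t=2.9098 ← occupied
  → r_2 = 2.9098
beam 3: φ=45°, α=210°
  dir = (cos 210°, sin 210°) = (-0.8660, -0.5000); from cell (4,1)
  next x-line at t=0.3233, next y-line at t=0.9600; Δt_x=1.1547, Δt_y=2.0000
    x: enter (3,1) at t=0.3233
    y: enter (3,0) at t=0.9600 ← occupied
  → r_3 = 0.9600
beam 4: φ=90°, α=255°
  dir = (cos 255°, sin 255°) = (-0.2588, -0.9659); from cell (4,1)
  next x-line at t=1.0818, next y-line at t=0.4969; Δt_x=3.8637, Δt_y=1.0353
    y: enter (4,0) at t=0.4969 ← occupied
  → r_4 = 0.4969

ranges = [3.6442, 2.9098, 0.9600, 0.4969]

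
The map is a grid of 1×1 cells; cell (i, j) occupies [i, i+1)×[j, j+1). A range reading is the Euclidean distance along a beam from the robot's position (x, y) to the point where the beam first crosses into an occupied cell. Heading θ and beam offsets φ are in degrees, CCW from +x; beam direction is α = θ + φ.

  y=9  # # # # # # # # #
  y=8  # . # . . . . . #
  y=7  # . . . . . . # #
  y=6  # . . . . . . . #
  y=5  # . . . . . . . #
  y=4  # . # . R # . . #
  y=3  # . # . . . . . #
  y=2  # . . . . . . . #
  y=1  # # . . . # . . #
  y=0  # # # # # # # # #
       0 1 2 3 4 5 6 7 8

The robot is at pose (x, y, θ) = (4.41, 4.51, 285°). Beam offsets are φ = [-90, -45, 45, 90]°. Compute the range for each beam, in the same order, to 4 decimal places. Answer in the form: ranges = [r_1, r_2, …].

beam 1: φ=-90°, α=195°
  d=(-0.9659,-0.2588)  start (4,4)  tX=0.4245 tY=1.9705  stride 1/|dx|=1.0353 1/|dy|=3.8637
    cross x-line → (3,4), t=0.4245
    cross x-line → (2,4), t=1.4597 (wall)
  → r_1 = 1.4597
beam 2: φ=-45°, α=240°
  d=(-0.5000,-0.8660)  start (4,4)  tX=0.8200 tY=0.5889  stride 1/|dx|=2.0000 1/|dy|=1.1547
    cross y-line → (4,3), t=0.5889
    cross x-line → (3,3), t=0.8200
    cross y-line → (3,2), t=1.7436
    cross x-line → (2,2), t=2.8200
    cross y-line → (2,1), t=2.8983
    cross y-line → (2,0), t=4.0530 (wall)
  → r_2 = 4.0530
beam 3: φ=45°, α=330°
  d=(0.8660,-0.5000)  start (4,4)  tX=0.6813 tY=1.0200  stride 1/|dx|=1.1547 1/|dy|=2.0000
    cross x-line → (5,4), t=0.6813 (wall)
  → r_3 = 0.6813
beam 4: φ=90°, α=15°
  d=(0.9659,0.2588)  start (4,4)  tX=0.6108 tY=1.8932  stride 1/|dx|=1.0353 1/|dy|=3.8637
    cross x-line → (5,4), t=0.6108 (wall)
  → r_4 = 0.6108

ranges = [1.4597, 4.0530, 0.6813, 0.6108]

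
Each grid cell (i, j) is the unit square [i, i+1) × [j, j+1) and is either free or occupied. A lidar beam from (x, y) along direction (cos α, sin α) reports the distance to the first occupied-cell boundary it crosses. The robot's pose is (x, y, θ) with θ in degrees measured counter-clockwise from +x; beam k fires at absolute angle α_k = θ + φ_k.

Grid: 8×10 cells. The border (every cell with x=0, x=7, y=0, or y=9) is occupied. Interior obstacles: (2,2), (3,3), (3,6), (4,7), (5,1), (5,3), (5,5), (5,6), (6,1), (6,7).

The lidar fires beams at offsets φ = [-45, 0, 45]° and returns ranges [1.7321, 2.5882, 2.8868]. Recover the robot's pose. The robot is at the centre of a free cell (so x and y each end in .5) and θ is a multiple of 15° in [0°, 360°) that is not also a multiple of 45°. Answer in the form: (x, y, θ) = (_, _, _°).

Enumerate (i+0.5, j+0.5, θ) over the 38 free cells and 16 admissible headings. For each, cast all 3 beams and compare to the given ranges.
  (4.5, 4.5, 330°): beam 1 = 2.5882 ≠ 1.7321 ✗
  (6.5, 5.5, 300°): beam 1 = 1.9319 ≠ 1.7321 ✗
  (1.5, 3.5, 210°): beam 1 = 0.5176 ≠ 1.7321 ✗
  (2.5, 8.5, 30°): beam 1 = 1.9319 ≠ 1.7321 ✗
  …
  (3.5, 7.5, 165°): r_1=1.7321, r_2=2.5882, r_3=2.8868 — all match ✓
No second candidate reproduces the full scan.

(x, y, θ) = (3.5, 7.5, 165°)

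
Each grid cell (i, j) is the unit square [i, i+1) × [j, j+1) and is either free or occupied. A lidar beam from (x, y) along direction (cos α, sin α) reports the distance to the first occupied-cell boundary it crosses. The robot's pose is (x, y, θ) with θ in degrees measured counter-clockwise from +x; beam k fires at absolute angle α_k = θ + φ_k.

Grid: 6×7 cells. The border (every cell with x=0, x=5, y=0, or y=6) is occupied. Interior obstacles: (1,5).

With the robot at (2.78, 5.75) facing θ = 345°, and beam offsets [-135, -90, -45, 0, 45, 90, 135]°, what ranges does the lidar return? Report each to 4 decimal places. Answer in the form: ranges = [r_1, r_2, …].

beam 1: φ=-135°, α=210°
  d=(-0.8660,-0.5000)  start (2,5)  tX=0.9007 tY=1.5000  stride 1/|dx|=1.1547 1/|dy|=2.0000
    cross x-line → (1,5), t=0.9007 (wall)
  → r_1 = 0.9007
beam 2: φ=-90°, α=255°
  d=(-0.2588,-0.9659)  start (2,5)  tX=3.0137 tY=0.7765  stride 1/|dx|=3.8637 1/|dy|=1.0353
    cross y-line → (2,4), t=0.7765
    cross y-line → (2,3), t=1.8117
    cross y-line → (2,2), t=2.8470
    cross x-line → (1,2), t=3.0137
    cross y-line → (1,1), t=3.8823
    cross y-line → (1,0), t=4.9176 (wall)
  → r_2 = 4.9176
beam 3: φ=-45°, α=300°
  d=(0.5000,-0.8660)  start (2,5)  tX=0.4400 tY=0.8660  stride 1/|dx|=2.0000 1/|dy|=1.1547
    cross x-line → (3,5), t=0.4400
    cross y-line → (3,4), t=0.8660
    cross y-line → (3,3), t=2.0207
    cross x-line → (4,3), t=2.4400
    cross y-line → (4,2), t=3.1754
    cross y-line → (4,1), t=4.3301
    cross x-line → (5,1), t=4.4400 (wall)
  → r_3 = 4.4400
beam 4: φ=0°, α=345°
  d=(0.9659,-0.2588)  start (2,5)  tX=0.2278 tY=2.8978  stride 1/|dx|=1.0353 1/|dy|=3.8637
    cross x-line → (3,5), t=0.2278
    cross x-line → (4,5), t=1.2630
    cross x-line → (5,5), t=2.2983 (wall)
  → r_4 = 2.2983
beam 5: φ=45°, α=30°
  d=(0.8660,0.5000)  start (2,5)  tX=0.2540 tY=0.5000  stride 1/|dx|=1.1547 1/|dy|=2.0000
    cross x-line → (3,5), t=0.2540
    cross y-line → (3,6), t=0.5000 (wall)
  → r_5 = 0.5000
beam 6: φ=90°, α=75°
  d=(0.2588,0.9659)  start (2,5)  tX=0.8500 tY=0.2588  stride 1/|dx|=3.8637 1/|dy|=1.0353
    cross y-line → (2,6), t=0.2588 (wall)
  → r_6 = 0.2588
beam 7: φ=135°, α=120°
  d=(-0.5000,0.8660)  start (2,5)  tX=1.5600 tY=0.2887  stride 1/|dx|=2.0000 1/|dy|=1.1547
    cross y-line → (2,6), t=0.2887 (wall)
  → r_7 = 0.2887

ranges = [0.9007, 4.9176, 4.4400, 2.2983, 0.5000, 0.2588, 0.2887]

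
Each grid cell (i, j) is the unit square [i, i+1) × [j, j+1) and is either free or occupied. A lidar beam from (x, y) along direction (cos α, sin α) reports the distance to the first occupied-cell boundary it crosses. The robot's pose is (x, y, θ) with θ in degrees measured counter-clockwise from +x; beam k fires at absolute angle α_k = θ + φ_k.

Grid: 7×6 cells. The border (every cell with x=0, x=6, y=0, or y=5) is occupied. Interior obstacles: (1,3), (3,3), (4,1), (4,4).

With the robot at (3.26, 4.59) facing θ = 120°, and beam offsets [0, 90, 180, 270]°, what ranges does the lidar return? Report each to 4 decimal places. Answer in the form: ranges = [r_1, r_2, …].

beam 1: φ=0°, α=120°
  dir = (cos 120°, sin 120°) = (-0.5000, 0.8660); from cell (3,4)
  next x-line at t=0.5200, next y-line at t=0.4734; Δt_x=2.0000, Δt_y=1.1547
    y: enter (3,5) at t=0.4734 ← occupied
  → r_1 = 0.4734
beam 2: φ=90°, α=210°
  dir = (cos 210°, sin 210°) = (-0.8660, -0.5000); from cell (3,4)
  next x-line at t=0.3002, next y-line at t=1.1800; Δt_x=1.1547, Δt_y=2.0000
    x: enter (2,4) at t=0.3002
    y: enter (2,3) at t=1.1800
    x: enter (1,3) at t=1.4549 ← occupied
  → r_2 = 1.4549
beam 3: φ=180°, α=300°
  dir = (cos 300°, sin 300°) = (0.5000, -0.8660); from cell (3,4)
  next x-line at t=1.4800, next y-line at t=0.6813; Δt_x=2.0000, Δt_y=1.1547
    y: enter (3,3) at t=0.6813 ← occupied
  → r_3 = 0.6813
beam 4: φ=270°, α=30°
  dir = (cos 30°, sin 30°) = (0.8660, 0.5000); from cell (3,4)
  next x-line at t=0.8545, next y-line at t=0.8200; Δt_x=1.1547, Δt_y=2.0000
    y: enter (3,5) at t=0.8200 ← occupied
  → r_4 = 0.8200

ranges = [0.4734, 1.4549, 0.6813, 0.8200]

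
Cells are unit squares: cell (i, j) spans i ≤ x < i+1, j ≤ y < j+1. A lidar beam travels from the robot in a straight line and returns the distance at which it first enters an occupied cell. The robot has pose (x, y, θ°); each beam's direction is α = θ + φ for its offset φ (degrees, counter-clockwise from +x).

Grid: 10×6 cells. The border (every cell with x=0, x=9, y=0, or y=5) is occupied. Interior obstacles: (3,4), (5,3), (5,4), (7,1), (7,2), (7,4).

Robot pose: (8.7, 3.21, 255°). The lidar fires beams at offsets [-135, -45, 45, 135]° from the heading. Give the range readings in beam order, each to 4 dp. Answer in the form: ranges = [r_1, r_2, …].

ranges = [1.4000, 0.8083, 0.6000, 0.3464]

beam 1: φ=-135°, α=120°
  d=(-0.5000,0.8660)  start (8,3)  tX=1.4000 tY=0.9122  stride 1/|dx|=2.0000 1/|dy|=1.1547
    cross y-line → (8,4), t=0.9122
    cross x-line → (7,4), t=1.4000 (wall)
  → r_1 = 1.4000
beam 2: φ=-45°, α=210°
  d=(-0.8660,-0.5000)  start (8,3)  tX=0.8083 tY=0.4200  stride 1/|dx|=1.1547 1/|dy|=2.0000
    cross y-line → (8,2), t=0.4200
    cross x-line → (7,2), t=0.8083 (wall)
  → r_2 = 0.8083
beam 3: φ=45°, α=300°
  d=(0.5000,-0.8660)  start (8,3)  tX=0.6000 tY=0.2425  stride 1/|dx|=2.0000 1/|dy|=1.1547
    cross y-line → (8,2), t=0.2425
    cross x-line → (9,2), t=0.6000 (wall)
  → r_3 = 0.6000
beam 4: φ=135°, α=30°
  d=(0.8660,0.5000)  start (8,3)  tX=0.3464 tY=1.5800  stride 1/|dx|=1.1547 1/|dy|=2.0000
    cross x-line → (9,3), t=0.3464 (wall)
  → r_4 = 0.3464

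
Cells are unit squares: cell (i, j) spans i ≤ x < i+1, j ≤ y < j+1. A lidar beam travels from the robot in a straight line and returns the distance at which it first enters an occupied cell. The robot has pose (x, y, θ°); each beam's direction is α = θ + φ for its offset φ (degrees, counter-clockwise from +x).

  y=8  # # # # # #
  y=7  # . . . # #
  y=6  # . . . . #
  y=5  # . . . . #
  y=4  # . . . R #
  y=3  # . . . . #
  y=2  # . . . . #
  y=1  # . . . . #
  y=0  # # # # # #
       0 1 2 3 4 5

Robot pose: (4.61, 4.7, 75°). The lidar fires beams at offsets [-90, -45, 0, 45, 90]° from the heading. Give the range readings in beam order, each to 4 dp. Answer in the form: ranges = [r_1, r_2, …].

beam 1: φ=-90°, α=345°
  d=(0.9659,-0.2588)  start (4,4)  tX=0.4038 tY=2.7046  stride 1/|dx|=1.0353 1/|dy|=3.8637
    cross x-line → (5,4), t=0.4038 (wall)
  → r_1 = 0.4038
beam 2: φ=-45°, α=30°
  d=(0.8660,0.5000)  start (4,4)  tX=0.4503 tY=0.6000  stride 1/|dx|=1.1547 1/|dy|=2.0000
    cross x-line → (5,4), t=0.4503 (wall)
  → r_2 = 0.4503
beam 3: φ=0°, α=75°
  d=(0.2588,0.9659)  start (4,4)  tX=1.5068 tY=0.3106  stride 1/|dx|=3.8637 1/|dy|=1.0353
    cross y-line → (4,5), t=0.3106
    cross y-line → (4,6), t=1.3459
    cross x-line → (5,6), t=1.5068 (wall)
  → r_3 = 1.5068
beam 4: φ=45°, α=120°
  d=(-0.5000,0.8660)  start (4,4)  tX=1.2200 tY=0.3464  stride 1/|dx|=2.0000 1/|dy|=1.1547
    cross y-line → (4,5), t=0.3464
    cross x-line → (3,5), t=1.2200
    cross y-line → (3,6), t=1.5011
    cross y-line → (3,7), t=2.6558
    cross x-line → (2,7), t=3.2200
    cross y-line → (2,8), t=3.8105 (wall)
  → r_4 = 3.8105
beam 5: φ=90°, α=165°
  d=(-0.9659,0.2588)  start (4,4)  tX=0.6315 tY=1.1591  stride 1/|dx|=1.0353 1/|dy|=3.8637
    cross x-line → (3,4), t=0.6315
    cross y-line → (3,5), t=1.1591
    cross x-line → (2,5), t=1.6668
    cross x-line → (1,5), t=2.7021
    cross x-line → (0,5), t=3.7373 (wall)
  → r_5 = 3.7373

ranges = [0.4038, 0.4503, 1.5068, 3.8105, 3.7373]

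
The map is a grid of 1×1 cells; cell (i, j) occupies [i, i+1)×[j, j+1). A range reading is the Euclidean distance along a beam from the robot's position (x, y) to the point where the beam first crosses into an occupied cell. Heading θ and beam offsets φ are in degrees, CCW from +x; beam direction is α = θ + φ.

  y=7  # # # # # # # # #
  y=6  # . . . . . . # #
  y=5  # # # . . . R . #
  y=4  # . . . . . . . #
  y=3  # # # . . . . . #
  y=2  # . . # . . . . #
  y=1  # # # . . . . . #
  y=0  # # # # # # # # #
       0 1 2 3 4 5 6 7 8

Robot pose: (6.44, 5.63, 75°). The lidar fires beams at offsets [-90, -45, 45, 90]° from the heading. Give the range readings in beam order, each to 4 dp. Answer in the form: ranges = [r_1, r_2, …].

beam 1: φ=-90°, α=345°
  direction (0.9659, -0.2588); cell (6,5); t to first gridline: x 0.5798, y 2.4341 (then +1.0353 / +3.8637)
    (7,5) via x @ 0.5798
    (8,5) via x @ 1.6150  # hit
  → r_1 = 1.6150
beam 2: φ=-45°, α=30°
  direction (0.8660, 0.5000); cell (6,5); t to first gridline: x 0.6466, y 0.7400 (then +1.1547 / +2.0000)
    (7,5) via x @ 0.6466
    (7,6) via y @ 0.7400  # hit
  → r_2 = 0.7400
beam 3: φ=45°, α=120°
  direction (-0.5000, 0.8660); cell (6,5); t to first gridline: x 0.8800, y 0.4272 (then +2.0000 / +1.1547)
    (6,6) via y @ 0.4272
    (5,6) via x @ 0.8800
    (5,7) via y @ 1.5819  # hit
  → r_3 = 1.5819
beam 4: φ=90°, α=165°
  direction (-0.9659, 0.2588); cell (6,5); t to first gridline: x 0.4555, y 1.4296 (then +1.0353 / +3.8637)
    (5,5) via x @ 0.4555
    (5,6) via y @ 1.4296
    (4,6) via x @ 1.4908
    (3,6) via x @ 2.5261
    (2,6) via x @ 3.5614
    (1,6) via x @ 4.5966
    (1,7) via y @ 5.2933  # hit
  → r_4 = 5.2933

ranges = [1.6150, 0.7400, 1.5819, 5.2933]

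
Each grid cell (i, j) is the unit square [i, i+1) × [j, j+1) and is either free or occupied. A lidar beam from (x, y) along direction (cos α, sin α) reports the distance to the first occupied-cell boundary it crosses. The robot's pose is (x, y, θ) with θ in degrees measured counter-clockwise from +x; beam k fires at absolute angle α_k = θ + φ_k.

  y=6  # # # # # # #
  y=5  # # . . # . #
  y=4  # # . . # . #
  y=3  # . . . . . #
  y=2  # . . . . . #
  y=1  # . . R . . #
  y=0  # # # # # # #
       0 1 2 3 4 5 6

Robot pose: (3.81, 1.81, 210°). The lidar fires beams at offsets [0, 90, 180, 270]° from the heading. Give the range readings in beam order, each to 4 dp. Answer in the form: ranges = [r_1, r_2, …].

ranges = [1.6200, 0.9353, 2.5288, 3.6200]

beam 1: φ=0°, α=210°
  direction (-0.8660, -0.5000); cell (3,1); t to first gridline: x 0.9353, y 1.6200 (then +1.1547 / +2.0000)
    (2,1) via x @ 0.9353
    (2,0) via y @ 1.6200  # hit
  → r_1 = 1.6200
beam 2: φ=90°, α=300°
  direction (0.5000, -0.8660); cell (3,1); t to first gridline: x 0.3800, y 0.9353 (then +2.0000 / +1.1547)
    (4,1) via x @ 0.3800
    (4,0) via y @ 0.9353  # hit
  → r_2 = 0.9353
beam 3: φ=180°, α=30°
  direction (0.8660, 0.5000); cell (3,1); t to first gridline: x 0.2194, y 0.3800 (then +1.1547 / +2.0000)
    (4,1) via x @ 0.2194
    (4,2) via y @ 0.3800
    (5,2) via x @ 1.3741
    (5,3) via y @ 2.3800
    (6,3) via x @ 2.5288  # hit
  → r_3 = 2.5288
beam 4: φ=270°, α=120°
  direction (-0.5000, 0.8660); cell (3,1); t to first gridline: x 1.6200, y 0.2194 (then +2.0000 / +1.1547)
    (3,2) via y @ 0.2194
    (3,3) via y @ 1.3741
    (2,3) via x @ 1.6200
    (2,4) via y @ 2.5288
    (1,4) via x @ 3.6200  # hit
  → r_4 = 3.6200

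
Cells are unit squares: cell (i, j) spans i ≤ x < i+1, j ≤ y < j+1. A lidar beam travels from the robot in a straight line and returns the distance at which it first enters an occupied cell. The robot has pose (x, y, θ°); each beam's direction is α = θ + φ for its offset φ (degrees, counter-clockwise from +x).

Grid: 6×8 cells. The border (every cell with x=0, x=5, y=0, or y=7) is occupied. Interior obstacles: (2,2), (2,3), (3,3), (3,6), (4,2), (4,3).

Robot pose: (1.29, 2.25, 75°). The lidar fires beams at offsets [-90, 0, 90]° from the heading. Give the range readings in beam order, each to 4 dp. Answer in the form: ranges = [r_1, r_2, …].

beam 1: φ=-90°, α=345°
  cosα=0.9659 sinα=-0.2588 | (1,2) | tMaxX 0.7350 tMaxY 0.9659 | tΔX 1.0353 tΔY 3.8637
    t=0.7350 [x] (2,2) — stop
  → r_1 = 0.7350
beam 2: φ=0°, α=75°
  cosα=0.2588 sinα=0.9659 | (1,2) | tMaxX 2.7432 tMaxY 0.7765 | tΔX 3.8637 tΔY 1.0353
    t=0.7765 [y] (1,3)
    t=1.8117 [y] (1,4)
    t=2.7432 [x] (2,4)
    t=2.8470 [y] (2,5)
    t=3.8823 [y] (2,6)
    t=4.9176 [y] (2,7) — stop
  → r_2 = 4.9176
beam 3: φ=90°, α=165°
  cosα=-0.9659 sinα=0.2588 | (1,2) | tMaxX 0.3002 tMaxY 2.8978 | tΔX 1.0353 tΔY 3.8637
    t=0.3002 [x] (0,2) — stop
  → r_3 = 0.3002

ranges = [0.7350, 4.9176, 0.3002]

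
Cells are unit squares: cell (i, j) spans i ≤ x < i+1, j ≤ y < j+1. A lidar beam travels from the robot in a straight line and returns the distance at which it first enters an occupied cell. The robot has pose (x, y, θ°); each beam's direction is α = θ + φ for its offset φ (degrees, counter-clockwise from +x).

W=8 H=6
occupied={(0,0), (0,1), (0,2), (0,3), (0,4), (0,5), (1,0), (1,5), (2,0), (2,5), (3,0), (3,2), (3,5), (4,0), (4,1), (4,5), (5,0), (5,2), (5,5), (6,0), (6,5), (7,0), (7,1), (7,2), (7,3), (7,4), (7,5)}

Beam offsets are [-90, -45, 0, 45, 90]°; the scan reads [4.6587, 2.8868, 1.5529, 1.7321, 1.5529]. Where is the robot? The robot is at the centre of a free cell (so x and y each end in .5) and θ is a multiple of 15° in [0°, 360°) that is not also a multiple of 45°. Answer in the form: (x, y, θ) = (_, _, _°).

Candidates: 21 free-cell centres × 16 headings = 336 poses. Raycast each; keep the one whose scan matches to 4 dp.
  (2.5, 3.5, 195°): beam 1 = 1.5529 ≠ 4.6587 ✗
  (1.5, 4.5, 240°): beam 1 = 0.5774 ≠ 4.6587 ✗
  (3.5, 1.5, 195°): beam 1 = 0.5176 ≠ 4.6587 ✗
  (4.5, 3.5, 120°): beam 1 = 2.8868 ≠ 4.6587 ✗
  (5.5, 3.5, 255°): beam 2 = 1.7321 ≠ 2.8868 ✗
  …
  (5.5, 4.5, 285°): r_1=4.6587, r_2=2.8868, r_3=1.5529, r_4=1.7321, r_5=1.5529 — all match ✓
Only this pose fits every beam.

(x, y, θ) = (5.5, 4.5, 285°)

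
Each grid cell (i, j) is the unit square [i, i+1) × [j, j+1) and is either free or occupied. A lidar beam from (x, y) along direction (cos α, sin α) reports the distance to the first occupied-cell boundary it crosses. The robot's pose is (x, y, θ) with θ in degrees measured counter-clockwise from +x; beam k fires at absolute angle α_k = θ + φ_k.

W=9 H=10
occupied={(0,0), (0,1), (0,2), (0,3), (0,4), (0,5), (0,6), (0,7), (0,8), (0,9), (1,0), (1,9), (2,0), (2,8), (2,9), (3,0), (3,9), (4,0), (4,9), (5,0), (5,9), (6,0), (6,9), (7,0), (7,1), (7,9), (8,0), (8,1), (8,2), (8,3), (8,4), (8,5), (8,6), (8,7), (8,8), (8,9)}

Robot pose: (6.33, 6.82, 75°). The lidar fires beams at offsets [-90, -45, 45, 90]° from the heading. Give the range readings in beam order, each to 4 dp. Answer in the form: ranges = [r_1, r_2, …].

beam 1: φ=-90°, α=345°
  dir = (cos 345°, sin 345°) = (0.9659, -0.2588); from cell (6,6)
  next x-line at t=0.6936, next y-line at t=3.1682; Δt_x=1.0353, Δt_y=3.8637
    x: enter (7,6) at t=0.6936
    x: enter (8,6) at t=1.7289 ← occupied
  → r_1 = 1.7289
beam 2: φ=-45°, α=30°
  dir = (cos 30°, sin 30°) = (0.8660, 0.5000); from cell (6,6)
  next x-line at t=0.7736, next y-line at t=0.3600; Δt_x=1.1547, Δt_y=2.0000
    y: enter (6,7) at t=0.3600
    x: enter (7,7) at t=0.7736
    x: enter (8,7) at t=1.9283 ← occupied
  → r_2 = 1.9283
beam 3: φ=45°, α=120°
  dir = (cos 120°, sin 120°) = (-0.5000, 0.8660); from cell (6,6)
  next x-line at t=0.6600, next y-line at t=0.2078; Δt_x=2.0000, Δt_y=1.1547
    y: enter (6,7) at t=0.2078
    x: enter (5,7) at t=0.6600
    y: enter (5,8) at t=1.3625
    y: enter (5,9) at t=2.5172 ← occupied
  → r_3 = 2.5172
beam 4: φ=90°, α=165°
  dir = (cos 165°, sin 165°) = (-0.9659, 0.2588); from cell (6,6)
  next x-line at t=0.3416, next y-line at t=0.6955; Δt_x=1.0353, Δt_y=3.8637
    x: enter (5,6) at t=0.3416
    y: enter (5,7) at t=0.6955
    x: enter (4,7) at t=1.3769
    x: enter (3,7) at t=2.4122
    x: enter (2,7) at t=3.4475
    x: enter (1,7) at t=4.4827
    y: enter (1,8) at t=4.5592
    x: enter (0,8) at t=5.5180 ← occupied
  → r_4 = 5.5180

ranges = [1.7289, 1.9283, 2.5172, 5.5180]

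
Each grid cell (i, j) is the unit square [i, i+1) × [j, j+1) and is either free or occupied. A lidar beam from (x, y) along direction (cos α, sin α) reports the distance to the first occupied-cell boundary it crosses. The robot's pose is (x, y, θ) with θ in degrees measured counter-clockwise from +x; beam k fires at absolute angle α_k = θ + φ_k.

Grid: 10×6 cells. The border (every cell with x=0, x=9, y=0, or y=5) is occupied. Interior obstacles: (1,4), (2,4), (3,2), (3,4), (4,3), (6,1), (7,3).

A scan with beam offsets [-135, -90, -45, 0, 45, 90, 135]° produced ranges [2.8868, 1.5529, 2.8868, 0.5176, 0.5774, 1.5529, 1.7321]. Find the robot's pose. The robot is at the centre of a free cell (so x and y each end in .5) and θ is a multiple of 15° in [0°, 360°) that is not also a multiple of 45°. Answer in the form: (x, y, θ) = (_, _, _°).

(x, y, θ) = (6.5, 3.5, 345°)

The pose lattice has 25·16 = 400 candidates. Test each by forward raycasting.
  (4.5, 4.5, 345°): beam 1 = 0.5774 ≠ 2.8868 ✗
  (2.5, 1.5, 345°): beam 1 = 1.0000 ≠ 2.8868 ✗
  (5.5, 4.5, 105°): beam 1 = 1.7321 ≠ 2.8868 ✗
  (2.5, 2.5, 105°): beam 1 = 0.5774 ≠ 2.8868 ✗
  …
  (6.5, 3.5, 345°): r_1=2.8868, r_2=1.5529, r_3=2.8868, r_4=0.5176, r_5=0.5774, r_6=1.5529, r_7=1.7321 — all match ✓
Only this pose fits every beam.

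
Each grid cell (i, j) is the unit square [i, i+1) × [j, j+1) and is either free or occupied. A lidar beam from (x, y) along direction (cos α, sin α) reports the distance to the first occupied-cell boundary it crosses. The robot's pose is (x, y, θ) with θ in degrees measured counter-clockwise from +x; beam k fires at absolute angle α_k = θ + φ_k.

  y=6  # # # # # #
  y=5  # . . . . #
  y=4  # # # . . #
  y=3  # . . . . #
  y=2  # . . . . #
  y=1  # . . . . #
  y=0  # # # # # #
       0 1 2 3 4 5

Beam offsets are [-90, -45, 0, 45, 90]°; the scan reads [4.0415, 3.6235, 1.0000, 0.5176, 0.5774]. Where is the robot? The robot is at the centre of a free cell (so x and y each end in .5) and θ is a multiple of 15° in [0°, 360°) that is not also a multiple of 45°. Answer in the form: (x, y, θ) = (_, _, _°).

Enumerate (i+0.5, j+0.5, θ) over the 18 free cells and 16 admissible headings. For each, cast all 5 beams and compare to the given ranges.
  (4.5, 1.5, 105°): beam 1 = 0.5176 ≠ 4.0415 ✗
  (4.5, 2.5, 15°): beam 1 = 1.5529 ≠ 4.0415 ✗
  (1.5, 1.5, 105°): beam 1 = 3.6235 ≠ 4.0415 ✗
  (4.5, 4.5, 105°): beam 1 = 0.5176 ≠ 4.0415 ✗
  …
  (4.5, 4.5, 300°): r_1=4.0415, r_2=3.6235, r_3=1.0000, r_4=0.5176, r_5=0.5774 — all match ✓
Unique over the lattice → pose = (4.5, 4.5, 300°).

(x, y, θ) = (4.5, 4.5, 300°)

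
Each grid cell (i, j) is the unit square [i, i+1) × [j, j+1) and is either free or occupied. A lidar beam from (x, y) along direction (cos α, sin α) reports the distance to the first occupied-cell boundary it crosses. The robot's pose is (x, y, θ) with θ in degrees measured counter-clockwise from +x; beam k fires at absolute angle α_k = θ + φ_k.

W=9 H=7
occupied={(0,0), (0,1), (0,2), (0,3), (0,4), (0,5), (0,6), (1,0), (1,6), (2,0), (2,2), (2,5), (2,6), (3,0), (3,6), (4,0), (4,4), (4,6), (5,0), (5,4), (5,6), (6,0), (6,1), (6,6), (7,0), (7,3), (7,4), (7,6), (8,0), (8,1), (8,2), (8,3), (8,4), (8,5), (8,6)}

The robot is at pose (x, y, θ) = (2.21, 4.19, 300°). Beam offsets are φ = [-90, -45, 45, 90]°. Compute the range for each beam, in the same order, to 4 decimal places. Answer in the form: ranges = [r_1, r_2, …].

ranges = [1.3972, 3.3025, 5.9942, 3.6200]

beam 1: φ=-90°, α=210°
  d=(-0.8660,-0.5000)  start (2,4)  tX=0.2425 tY=0.3800  stride 1/|dx|=1.1547 1/|dy|=2.0000
    cross x-line → (1,4), t=0.2425
    cross y-line → (1,3), t=0.3800
    cross x-line → (0,3), t=1.3972 (wall)
  → r_1 = 1.3972
beam 2: φ=-45°, α=255°
  d=(-0.2588,-0.9659)  start (2,4)  tX=0.8114 tY=0.1967  stride 1/|dx|=3.8637 1/|dy|=1.0353
    cross y-line → (2,3), t=0.1967
    cross x-line → (1,3), t=0.8114
    cross y-line → (1,2), t=1.2320
    cross y-line → (1,1), t=2.2673
    cross y-line → (1,0), t=3.3025 (wall)
  → r_2 = 3.3025
beam 3: φ=45°, α=345°
  d=(0.9659,-0.2588)  start (2,4)  tX=0.8179 tY=0.7341  stride 1/|dx|=1.0353 1/|dy|=3.8637
    cross y-line → (2,3), t=0.7341
    cross x-line → (3,3), t=0.8179
    cross x-line → (4,3), t=1.8531
    cross x-line → (5,3), t=2.8884
    cross x-line → (6,3), t=3.9237
    cross y-line → (6,2), t=4.5978
    cross x-line → (7,2), t=4.9590
    cross x-line → (8,2), t=5.9942 (wall)
  → r_3 = 5.9942
beam 4: φ=90°, α=30°
  d=(0.8660,0.5000)  start (2,4)  tX=0.9122 tY=1.6200  stride 1/|dx|=1.1547 1/|dy|=2.0000
    cross x-line → (3,4), t=0.9122
    cross y-line → (3,5), t=1.6200
    cross x-line → (4,5), t=2.0669
    cross x-line → (5,5), t=3.2216
    cross y-line → (5,6), t=3.6200 (wall)
  → r_4 = 3.6200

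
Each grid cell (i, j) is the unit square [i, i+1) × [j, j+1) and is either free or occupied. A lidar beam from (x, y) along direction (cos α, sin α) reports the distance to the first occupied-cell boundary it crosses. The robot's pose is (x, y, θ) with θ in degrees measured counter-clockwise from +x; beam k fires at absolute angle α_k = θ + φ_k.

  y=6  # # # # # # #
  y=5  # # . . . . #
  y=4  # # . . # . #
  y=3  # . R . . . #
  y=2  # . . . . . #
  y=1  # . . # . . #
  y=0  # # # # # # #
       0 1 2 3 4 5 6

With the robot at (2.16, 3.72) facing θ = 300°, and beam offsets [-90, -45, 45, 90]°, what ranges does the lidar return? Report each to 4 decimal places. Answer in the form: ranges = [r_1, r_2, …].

beam 1: φ=-90°, α=210°
  dir = (cos 210°, sin 210°) = (-0.8660, -0.5000); from cell (2,3)
  next x-line at t=0.1848, next y-line at t=1.4400; Δt_x=1.1547, Δt_y=2.0000
    x: enter (1,3) at t=0.1848
    x: enter (0,3) at t=1.3395 ← occupied
  → r_1 = 1.3395
beam 2: φ=-45°, α=255°
  dir = (cos 255°, sin 255°) = (-0.2588, -0.9659); from cell (2,3)
  next x-line at t=0.6182, next y-line at t=0.7454; Δt_x=3.8637, Δt_y=1.0353
    x: enter (1,3) at t=0.6182
    y: enter (1,2) at t=0.7454
    y: enter (1,1) at t=1.7807
    y: enter (1,0) at t=2.8160 ← occupied
  → r_2 = 2.8160
beam 3: φ=45°, α=345°
  dir = (cos 345°, sin 345°) = (0.9659, -0.2588); from cell (2,3)
  next x-line at t=0.8696, next y-line at t=2.7819; Δt_x=1.0353, Δt_y=3.8637
    x: enter (3,3) at t=0.8696
    x: enter (4,3) at t=1.9049
    y: enter (4,2) at t=2.7819
    x: enter (5,2) at t=2.9402
    x: enter (6,2) at t=3.9755 ← occupied
  → r_3 = 3.9755
beam 4: φ=90°, α=30°
  dir = (cos 30°, sin 30°) = (0.8660, 0.5000); from cell (2,3)
  next x-line at t=0.9699, next y-line at t=0.5600; Δt_x=1.1547, Δt_y=2.0000
    y: enter (2,4) at t=0.5600
    x: enter (3,4) at t=0.9699
    x: enter (4,4) at t=2.1246 ← occupied
  → r_4 = 2.1246

ranges = [1.3395, 2.8160, 3.9755, 2.1246]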